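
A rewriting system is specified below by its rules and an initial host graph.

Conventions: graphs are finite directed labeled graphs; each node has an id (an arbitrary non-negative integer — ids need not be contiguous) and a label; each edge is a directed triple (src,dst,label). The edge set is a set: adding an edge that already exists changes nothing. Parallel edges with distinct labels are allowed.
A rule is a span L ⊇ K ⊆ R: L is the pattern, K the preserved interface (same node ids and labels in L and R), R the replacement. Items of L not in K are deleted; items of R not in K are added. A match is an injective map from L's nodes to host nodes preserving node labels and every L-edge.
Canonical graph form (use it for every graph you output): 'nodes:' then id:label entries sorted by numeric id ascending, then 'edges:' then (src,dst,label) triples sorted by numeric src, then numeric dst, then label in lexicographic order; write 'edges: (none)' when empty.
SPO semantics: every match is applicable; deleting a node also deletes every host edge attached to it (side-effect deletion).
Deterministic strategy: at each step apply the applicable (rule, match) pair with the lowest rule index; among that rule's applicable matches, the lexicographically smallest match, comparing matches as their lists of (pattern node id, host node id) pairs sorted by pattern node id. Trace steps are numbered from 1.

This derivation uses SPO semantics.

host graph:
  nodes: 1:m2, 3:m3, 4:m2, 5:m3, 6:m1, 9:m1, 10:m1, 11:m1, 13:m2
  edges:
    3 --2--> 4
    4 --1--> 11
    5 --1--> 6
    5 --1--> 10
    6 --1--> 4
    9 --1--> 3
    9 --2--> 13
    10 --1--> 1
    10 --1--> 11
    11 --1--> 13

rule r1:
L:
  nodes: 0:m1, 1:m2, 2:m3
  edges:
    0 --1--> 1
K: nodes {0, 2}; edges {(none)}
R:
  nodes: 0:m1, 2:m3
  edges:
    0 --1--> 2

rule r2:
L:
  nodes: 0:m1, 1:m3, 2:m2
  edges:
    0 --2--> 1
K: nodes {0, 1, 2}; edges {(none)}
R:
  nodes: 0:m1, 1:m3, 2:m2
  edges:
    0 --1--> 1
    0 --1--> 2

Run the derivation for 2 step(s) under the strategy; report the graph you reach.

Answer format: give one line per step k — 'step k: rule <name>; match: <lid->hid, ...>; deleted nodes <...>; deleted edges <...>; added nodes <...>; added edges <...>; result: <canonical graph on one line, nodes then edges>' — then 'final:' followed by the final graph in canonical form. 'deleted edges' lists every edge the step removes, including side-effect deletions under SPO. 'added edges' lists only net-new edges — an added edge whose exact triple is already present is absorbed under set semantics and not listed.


step 1: rule r1; match: 0->6, 1->4, 2->3; deleted nodes 4; deleted edges (3,4,2); (4,11,1); (6,4,1); added nodes (none); added edges (6,3,1); result: nodes: 1:m2, 3:m3, 5:m3, 6:m1, 9:m1, 10:m1, 11:m1, 13:m2 edges: (5,6,1); (5,10,1); (6,3,1); (9,3,1); (9,13,2); (10,1,1); (10,11,1); (11,13,1)
step 2: rule r1; match: 0->10, 1->1, 2->3; deleted nodes 1; deleted edges (10,1,1); added nodes (none); added edges (10,3,1); result: nodes: 3:m3, 5:m3, 6:m1, 9:m1, 10:m1, 11:m1, 13:m2 edges: (5,6,1); (5,10,1); (6,3,1); (9,3,1); (9,13,2); (10,3,1); (10,11,1); (11,13,1)
final:
nodes: 3:m3, 5:m3, 6:m1, 9:m1, 10:m1, 11:m1, 13:m2
edges: (5,6,1); (5,10,1); (6,3,1); (9,3,1); (9,13,2); (10,3,1); (10,11,1); (11,13,1)


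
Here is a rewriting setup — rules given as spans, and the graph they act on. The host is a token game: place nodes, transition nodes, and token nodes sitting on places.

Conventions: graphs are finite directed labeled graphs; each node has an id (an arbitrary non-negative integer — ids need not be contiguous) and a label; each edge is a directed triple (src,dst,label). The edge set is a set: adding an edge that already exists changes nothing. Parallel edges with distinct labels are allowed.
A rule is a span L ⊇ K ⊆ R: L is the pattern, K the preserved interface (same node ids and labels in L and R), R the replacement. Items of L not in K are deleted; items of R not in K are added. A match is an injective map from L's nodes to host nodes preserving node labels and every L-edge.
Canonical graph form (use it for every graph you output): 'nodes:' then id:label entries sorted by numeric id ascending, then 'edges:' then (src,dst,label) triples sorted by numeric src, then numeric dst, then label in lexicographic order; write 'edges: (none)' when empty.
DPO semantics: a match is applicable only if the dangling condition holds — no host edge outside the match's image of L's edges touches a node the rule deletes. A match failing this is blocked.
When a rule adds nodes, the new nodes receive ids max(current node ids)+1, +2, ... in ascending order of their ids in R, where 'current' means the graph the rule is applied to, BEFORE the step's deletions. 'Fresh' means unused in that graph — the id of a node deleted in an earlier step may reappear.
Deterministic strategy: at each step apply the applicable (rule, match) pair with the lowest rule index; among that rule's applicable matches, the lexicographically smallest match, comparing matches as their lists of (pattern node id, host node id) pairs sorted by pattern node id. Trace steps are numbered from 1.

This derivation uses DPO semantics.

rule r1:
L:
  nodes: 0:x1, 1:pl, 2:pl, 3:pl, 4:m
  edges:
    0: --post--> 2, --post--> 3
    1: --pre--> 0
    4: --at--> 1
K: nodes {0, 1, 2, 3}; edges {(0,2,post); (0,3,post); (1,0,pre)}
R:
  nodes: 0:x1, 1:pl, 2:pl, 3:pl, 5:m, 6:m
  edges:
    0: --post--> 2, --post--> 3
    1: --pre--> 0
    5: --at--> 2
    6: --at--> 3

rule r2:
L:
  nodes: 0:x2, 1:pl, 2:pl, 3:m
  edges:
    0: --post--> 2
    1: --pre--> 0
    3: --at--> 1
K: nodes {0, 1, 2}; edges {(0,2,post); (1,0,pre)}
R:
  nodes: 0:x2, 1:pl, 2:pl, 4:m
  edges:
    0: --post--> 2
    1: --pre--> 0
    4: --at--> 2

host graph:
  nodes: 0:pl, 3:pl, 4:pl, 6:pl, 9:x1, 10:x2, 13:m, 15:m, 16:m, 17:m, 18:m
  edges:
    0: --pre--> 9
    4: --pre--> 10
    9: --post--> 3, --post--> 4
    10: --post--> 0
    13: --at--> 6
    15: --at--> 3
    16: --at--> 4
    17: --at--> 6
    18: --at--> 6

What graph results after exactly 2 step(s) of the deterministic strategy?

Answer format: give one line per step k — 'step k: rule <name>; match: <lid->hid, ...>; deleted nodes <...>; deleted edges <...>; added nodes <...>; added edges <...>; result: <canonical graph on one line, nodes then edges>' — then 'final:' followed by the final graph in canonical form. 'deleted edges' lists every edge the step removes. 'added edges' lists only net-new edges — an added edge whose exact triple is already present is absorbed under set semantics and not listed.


step 1: rule r2; match: 0->10, 1->4, 2->0, 3->16; deleted nodes 16; deleted edges (16,4,at); added nodes 19; added edges (19,0,at); result: nodes: 0:pl, 3:pl, 4:pl, 6:pl, 9:x1, 10:x2, 13:m, 15:m, 17:m, 18:m, 19:m edges: (0,9,pre); (4,10,pre); (9,3,post); (9,4,post); (10,0,post); (13,6,at); (15,3,at); (17,6,at); (18,6,at); (19,0,at)
step 2: rule r1; match: 0->9, 1->0, 2->3, 3->4, 4->19; deleted nodes 19; deleted edges (19,0,at); added nodes 20, 21; added edges (20,3,at); (21,4,at); result: nodes: 0:pl, 3:pl, 4:pl, 6:pl, 9:x1, 10:x2, 13:m, 15:m, 17:m, 18:m, 20:m, 21:m edges: (0,9,pre); (4,10,pre); (9,3,post); (9,4,post); (10,0,post); (13,6,at); (15,3,at); (17,6,at); (18,6,at); (20,3,at); (21,4,at)
final:
nodes: 0:pl, 3:pl, 4:pl, 6:pl, 9:x1, 10:x2, 13:m, 15:m, 17:m, 18:m, 20:m, 21:m
edges: (0,9,pre); (4,10,pre); (9,3,post); (9,4,post); (10,0,post); (13,6,at); (15,3,at); (17,6,at); (18,6,at); (20,3,at); (21,4,at)


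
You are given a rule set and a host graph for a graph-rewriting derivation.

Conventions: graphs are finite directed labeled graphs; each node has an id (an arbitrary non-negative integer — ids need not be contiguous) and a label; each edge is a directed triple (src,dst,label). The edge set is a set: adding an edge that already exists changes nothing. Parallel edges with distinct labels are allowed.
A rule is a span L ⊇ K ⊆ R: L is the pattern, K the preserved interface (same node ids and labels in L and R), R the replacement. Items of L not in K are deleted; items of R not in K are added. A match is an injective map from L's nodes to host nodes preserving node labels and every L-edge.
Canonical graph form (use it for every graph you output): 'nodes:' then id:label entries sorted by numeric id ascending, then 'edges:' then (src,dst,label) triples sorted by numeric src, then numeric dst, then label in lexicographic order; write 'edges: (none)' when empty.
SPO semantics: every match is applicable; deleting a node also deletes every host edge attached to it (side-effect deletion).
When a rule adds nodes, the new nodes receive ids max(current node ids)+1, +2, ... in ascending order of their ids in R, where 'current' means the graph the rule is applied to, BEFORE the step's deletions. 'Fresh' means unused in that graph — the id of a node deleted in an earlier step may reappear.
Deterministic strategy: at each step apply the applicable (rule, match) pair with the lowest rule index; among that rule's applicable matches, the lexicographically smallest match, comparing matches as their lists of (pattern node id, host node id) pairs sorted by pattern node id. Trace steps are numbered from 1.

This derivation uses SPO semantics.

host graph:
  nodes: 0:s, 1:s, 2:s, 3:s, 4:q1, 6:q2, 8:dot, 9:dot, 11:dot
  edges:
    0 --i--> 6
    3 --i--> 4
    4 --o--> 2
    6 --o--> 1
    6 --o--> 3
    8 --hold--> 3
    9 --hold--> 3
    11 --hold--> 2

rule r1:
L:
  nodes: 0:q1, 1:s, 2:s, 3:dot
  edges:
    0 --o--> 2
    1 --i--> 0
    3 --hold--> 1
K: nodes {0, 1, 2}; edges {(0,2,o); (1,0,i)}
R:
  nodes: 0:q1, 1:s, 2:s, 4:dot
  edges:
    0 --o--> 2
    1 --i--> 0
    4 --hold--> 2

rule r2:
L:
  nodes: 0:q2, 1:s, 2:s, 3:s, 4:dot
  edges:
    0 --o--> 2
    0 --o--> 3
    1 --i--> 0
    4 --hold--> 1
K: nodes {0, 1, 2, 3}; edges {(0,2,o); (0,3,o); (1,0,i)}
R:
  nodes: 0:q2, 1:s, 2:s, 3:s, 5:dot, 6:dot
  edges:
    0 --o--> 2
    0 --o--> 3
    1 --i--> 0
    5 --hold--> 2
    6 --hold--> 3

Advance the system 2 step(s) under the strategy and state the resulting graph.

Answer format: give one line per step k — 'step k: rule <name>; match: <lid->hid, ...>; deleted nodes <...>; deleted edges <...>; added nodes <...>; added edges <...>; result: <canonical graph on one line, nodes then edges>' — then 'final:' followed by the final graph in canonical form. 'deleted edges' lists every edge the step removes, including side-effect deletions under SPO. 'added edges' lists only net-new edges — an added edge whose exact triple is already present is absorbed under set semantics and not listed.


step 1: rule r1; match: 0->4, 1->3, 2->2, 3->8; deleted nodes 8; deleted edges (8,3,hold); added nodes 12; added edges (12,2,hold); result: nodes: 0:s, 1:s, 2:s, 3:s, 4:q1, 6:q2, 9:dot, 11:dot, 12:dot edges: (0,6,i); (3,4,i); (4,2,o); (6,1,o); (6,3,o); (9,3,hold); (11,2,hold); (12,2,hold)
step 2: rule r1; match: 0->4, 1->3, 2->2, 3->9; deleted nodes 9; deleted edges (9,3,hold); added nodes 13; added edges (13,2,hold); result: nodes: 0:s, 1:s, 2:s, 3:s, 4:q1, 6:q2, 11:dot, 12:dot, 13:dot edges: (0,6,i); (3,4,i); (4,2,o); (6,1,o); (6,3,o); (11,2,hold); (12,2,hold); (13,2,hold)
final:
nodes: 0:s, 1:s, 2:s, 3:s, 4:q1, 6:q2, 11:dot, 12:dot, 13:dot
edges: (0,6,i); (3,4,i); (4,2,o); (6,1,o); (6,3,o); (11,2,hold); (12,2,hold); (13,2,hold)


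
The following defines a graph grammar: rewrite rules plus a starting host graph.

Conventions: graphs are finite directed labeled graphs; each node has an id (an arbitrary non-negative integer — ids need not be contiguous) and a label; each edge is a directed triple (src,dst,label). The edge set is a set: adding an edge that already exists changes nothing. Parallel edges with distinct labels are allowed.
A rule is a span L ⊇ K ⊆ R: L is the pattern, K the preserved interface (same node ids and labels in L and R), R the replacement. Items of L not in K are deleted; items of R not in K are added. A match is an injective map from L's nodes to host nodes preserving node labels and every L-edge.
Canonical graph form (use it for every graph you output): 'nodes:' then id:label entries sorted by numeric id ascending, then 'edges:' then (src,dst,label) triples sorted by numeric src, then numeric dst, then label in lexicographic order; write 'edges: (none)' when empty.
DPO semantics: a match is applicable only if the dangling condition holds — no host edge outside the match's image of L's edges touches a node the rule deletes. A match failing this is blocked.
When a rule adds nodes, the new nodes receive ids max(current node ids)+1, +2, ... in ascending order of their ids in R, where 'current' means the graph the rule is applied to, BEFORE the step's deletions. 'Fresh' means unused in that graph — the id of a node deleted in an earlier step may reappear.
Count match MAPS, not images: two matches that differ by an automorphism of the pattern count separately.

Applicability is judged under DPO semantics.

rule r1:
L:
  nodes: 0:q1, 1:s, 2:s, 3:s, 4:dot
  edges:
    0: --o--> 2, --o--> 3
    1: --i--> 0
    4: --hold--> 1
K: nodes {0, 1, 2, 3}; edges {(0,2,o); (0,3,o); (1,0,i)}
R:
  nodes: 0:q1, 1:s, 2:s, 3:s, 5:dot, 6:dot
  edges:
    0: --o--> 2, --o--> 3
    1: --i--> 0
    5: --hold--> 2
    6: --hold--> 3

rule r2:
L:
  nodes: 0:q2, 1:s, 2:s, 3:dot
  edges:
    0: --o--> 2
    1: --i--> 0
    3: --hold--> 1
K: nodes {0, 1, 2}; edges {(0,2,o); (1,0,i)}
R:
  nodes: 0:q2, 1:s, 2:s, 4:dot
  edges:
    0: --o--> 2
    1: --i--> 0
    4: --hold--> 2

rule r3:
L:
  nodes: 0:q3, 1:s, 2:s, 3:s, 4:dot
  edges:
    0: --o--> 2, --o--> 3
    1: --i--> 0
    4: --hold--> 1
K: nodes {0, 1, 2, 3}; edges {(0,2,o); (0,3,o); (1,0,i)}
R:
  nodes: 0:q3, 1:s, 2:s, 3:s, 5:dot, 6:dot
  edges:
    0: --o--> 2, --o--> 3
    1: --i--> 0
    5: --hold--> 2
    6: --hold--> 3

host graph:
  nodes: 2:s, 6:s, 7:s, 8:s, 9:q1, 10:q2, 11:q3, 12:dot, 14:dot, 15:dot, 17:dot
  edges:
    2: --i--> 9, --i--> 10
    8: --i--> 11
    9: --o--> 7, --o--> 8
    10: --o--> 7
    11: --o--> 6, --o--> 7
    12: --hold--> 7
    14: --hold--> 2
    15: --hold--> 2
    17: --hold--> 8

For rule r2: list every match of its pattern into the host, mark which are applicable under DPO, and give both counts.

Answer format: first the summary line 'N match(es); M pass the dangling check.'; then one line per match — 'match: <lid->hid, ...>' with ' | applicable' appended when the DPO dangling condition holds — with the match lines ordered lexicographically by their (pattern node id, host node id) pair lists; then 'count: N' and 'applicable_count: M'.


2 match(es); 2 pass the dangling check.
match: 0->10, 1->2, 2->7, 3->14 | applicable
match: 0->10, 1->2, 2->7, 3->15 | applicable
count: 2
applicable_count: 2


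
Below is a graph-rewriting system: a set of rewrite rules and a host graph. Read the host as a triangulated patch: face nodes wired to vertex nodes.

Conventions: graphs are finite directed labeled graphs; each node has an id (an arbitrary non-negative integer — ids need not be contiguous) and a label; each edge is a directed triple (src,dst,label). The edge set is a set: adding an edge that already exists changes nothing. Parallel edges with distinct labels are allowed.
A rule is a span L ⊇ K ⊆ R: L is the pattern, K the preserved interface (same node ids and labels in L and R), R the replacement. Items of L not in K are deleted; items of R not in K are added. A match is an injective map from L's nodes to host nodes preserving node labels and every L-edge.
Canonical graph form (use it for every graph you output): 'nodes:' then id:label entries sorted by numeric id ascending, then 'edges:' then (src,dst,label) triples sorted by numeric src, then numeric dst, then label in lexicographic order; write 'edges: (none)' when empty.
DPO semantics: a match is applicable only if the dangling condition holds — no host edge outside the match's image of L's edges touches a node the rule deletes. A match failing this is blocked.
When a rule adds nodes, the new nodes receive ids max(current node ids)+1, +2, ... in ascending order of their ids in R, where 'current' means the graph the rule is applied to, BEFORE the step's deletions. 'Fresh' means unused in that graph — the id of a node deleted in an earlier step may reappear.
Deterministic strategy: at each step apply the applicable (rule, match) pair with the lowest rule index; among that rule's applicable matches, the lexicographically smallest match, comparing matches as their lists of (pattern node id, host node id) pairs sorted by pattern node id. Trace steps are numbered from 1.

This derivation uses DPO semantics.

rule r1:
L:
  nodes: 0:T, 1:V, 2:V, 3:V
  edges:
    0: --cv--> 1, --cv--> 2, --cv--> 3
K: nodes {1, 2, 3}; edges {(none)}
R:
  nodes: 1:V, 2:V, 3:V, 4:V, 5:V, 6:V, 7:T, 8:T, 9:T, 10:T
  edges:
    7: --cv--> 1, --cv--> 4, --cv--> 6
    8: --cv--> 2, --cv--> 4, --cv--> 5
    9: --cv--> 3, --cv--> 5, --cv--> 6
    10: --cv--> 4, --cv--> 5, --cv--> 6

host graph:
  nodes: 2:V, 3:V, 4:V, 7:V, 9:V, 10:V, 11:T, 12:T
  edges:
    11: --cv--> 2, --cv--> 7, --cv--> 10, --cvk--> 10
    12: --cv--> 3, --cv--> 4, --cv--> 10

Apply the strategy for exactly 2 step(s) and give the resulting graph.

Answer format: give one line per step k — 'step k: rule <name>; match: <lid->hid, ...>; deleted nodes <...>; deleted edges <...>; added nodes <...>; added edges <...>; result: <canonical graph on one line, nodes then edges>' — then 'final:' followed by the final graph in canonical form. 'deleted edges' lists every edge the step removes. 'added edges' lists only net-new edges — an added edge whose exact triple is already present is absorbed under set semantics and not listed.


step 1: rule r1; match: 0->12, 1->3, 2->4, 3->10; deleted nodes 12; deleted edges (12,3,cv); (12,4,cv); (12,10,cv); added nodes 13, 14, 15, 16, 17, 18, 19; added edges (16,3,cv); (16,13,cv); (16,15,cv); (17,4,cv); (17,13,cv); (17,14,cv); (18,10,cv); (18,14,cv); (18,15,cv); (19,13,cv); (19,14,cv); (19,15,cv); result: nodes: 2:V, 3:V, 4:V, 7:V, 9:V, 10:V, 11:T, 13:V, 14:V, 15:V, 16:T, 17:T, 18:T, 19:T edges: (11,2,cv); (11,7,cv); (11,10,cv); (11,10,cvk); (16,3,cv); (16,13,cv); (16,15,cv); (17,4,cv); (17,13,cv); (17,14,cv); (18,10,cv); (18,14,cv); (18,15,cv); (19,13,cv); (19,14,cv); (19,15,cv)
step 2: rule r1; match: 0->16, 1->3, 2->13, 3->15; deleted nodes 16; deleted edges (16,3,cv); (16,13,cv); (16,15,cv); added nodes 20, 21, 22, 23, 24, 25, 26; added edges (23,3,cv); (23,20,cv); (23,22,cv); (24,13,cv); (24,20,cv); (24,21,cv); (25,15,cv); (25,21,cv); (25,22,cv); (26,20,cv); (26,21,cv); (26,22,cv); result: nodes: 2:V, 3:V, 4:V, 7:V, 9:V, 10:V, 11:T, 13:V, 14:V, 15:V, 17:T, 18:T, 19:T, 20:V, 21:V, 22:V, 23:T, 24:T, 25:T, 26:T edges: (11,2,cv); (11,7,cv); (11,10,cv); (11,10,cvk); (17,4,cv); (17,13,cv); (17,14,cv); (18,10,cv); (18,14,cv); (18,15,cv); (19,13,cv); (19,14,cv); (19,15,cv); (23,3,cv); (23,20,cv); (23,22,cv); (24,13,cv); (24,20,cv); (24,21,cv); (25,15,cv); (25,21,cv); (25,22,cv); (26,20,cv); (26,21,cv); (26,22,cv)
final:
nodes: 2:V, 3:V, 4:V, 7:V, 9:V, 10:V, 11:T, 13:V, 14:V, 15:V, 17:T, 18:T, 19:T, 20:V, 21:V, 22:V, 23:T, 24:T, 25:T, 26:T
edges: (11,2,cv); (11,7,cv); (11,10,cv); (11,10,cvk); (17,4,cv); (17,13,cv); (17,14,cv); (18,10,cv); (18,14,cv); (18,15,cv); (19,13,cv); (19,14,cv); (19,15,cv); (23,3,cv); (23,20,cv); (23,22,cv); (24,13,cv); (24,20,cv); (24,21,cv); (25,15,cv); (25,21,cv); (25,22,cv); (26,20,cv); (26,21,cv); (26,22,cv)


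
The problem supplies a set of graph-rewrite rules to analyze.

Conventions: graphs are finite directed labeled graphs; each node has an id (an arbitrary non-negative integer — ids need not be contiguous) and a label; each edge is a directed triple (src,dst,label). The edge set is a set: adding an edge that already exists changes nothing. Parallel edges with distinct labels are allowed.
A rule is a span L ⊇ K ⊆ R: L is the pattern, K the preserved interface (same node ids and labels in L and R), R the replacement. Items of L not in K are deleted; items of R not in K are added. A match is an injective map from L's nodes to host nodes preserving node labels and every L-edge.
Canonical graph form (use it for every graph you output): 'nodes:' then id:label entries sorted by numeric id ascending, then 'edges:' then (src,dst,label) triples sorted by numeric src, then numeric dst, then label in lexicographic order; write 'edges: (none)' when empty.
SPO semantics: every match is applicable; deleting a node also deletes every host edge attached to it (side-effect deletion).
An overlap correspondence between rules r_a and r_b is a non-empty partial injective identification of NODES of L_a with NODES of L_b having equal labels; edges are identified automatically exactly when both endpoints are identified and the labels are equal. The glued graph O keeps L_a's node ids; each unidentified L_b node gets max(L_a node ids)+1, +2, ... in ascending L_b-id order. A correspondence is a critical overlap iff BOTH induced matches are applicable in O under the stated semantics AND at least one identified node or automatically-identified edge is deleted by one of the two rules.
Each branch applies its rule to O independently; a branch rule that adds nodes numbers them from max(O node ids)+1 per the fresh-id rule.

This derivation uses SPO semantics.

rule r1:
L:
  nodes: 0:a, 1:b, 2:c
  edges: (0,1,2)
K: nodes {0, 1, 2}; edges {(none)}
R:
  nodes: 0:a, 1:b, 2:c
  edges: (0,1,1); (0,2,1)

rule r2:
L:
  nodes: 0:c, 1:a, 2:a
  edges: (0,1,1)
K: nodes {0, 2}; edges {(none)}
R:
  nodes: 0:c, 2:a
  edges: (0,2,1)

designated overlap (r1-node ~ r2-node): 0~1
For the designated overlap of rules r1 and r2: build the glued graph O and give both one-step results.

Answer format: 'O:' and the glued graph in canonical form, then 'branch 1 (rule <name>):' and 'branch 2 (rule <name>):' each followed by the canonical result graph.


O:
nodes: 0:a, 1:b, 2:c, 3:c, 4:a
edges: (0,1,2); (3,0,1)
branch 1 (rule r1):
nodes: 0:a, 1:b, 2:c, 3:c, 4:a
edges: (0,1,1); (0,2,1); (3,0,1)
branch 2 (rule r2):
nodes: 1:b, 2:c, 3:c, 4:a
edges: (3,4,1)


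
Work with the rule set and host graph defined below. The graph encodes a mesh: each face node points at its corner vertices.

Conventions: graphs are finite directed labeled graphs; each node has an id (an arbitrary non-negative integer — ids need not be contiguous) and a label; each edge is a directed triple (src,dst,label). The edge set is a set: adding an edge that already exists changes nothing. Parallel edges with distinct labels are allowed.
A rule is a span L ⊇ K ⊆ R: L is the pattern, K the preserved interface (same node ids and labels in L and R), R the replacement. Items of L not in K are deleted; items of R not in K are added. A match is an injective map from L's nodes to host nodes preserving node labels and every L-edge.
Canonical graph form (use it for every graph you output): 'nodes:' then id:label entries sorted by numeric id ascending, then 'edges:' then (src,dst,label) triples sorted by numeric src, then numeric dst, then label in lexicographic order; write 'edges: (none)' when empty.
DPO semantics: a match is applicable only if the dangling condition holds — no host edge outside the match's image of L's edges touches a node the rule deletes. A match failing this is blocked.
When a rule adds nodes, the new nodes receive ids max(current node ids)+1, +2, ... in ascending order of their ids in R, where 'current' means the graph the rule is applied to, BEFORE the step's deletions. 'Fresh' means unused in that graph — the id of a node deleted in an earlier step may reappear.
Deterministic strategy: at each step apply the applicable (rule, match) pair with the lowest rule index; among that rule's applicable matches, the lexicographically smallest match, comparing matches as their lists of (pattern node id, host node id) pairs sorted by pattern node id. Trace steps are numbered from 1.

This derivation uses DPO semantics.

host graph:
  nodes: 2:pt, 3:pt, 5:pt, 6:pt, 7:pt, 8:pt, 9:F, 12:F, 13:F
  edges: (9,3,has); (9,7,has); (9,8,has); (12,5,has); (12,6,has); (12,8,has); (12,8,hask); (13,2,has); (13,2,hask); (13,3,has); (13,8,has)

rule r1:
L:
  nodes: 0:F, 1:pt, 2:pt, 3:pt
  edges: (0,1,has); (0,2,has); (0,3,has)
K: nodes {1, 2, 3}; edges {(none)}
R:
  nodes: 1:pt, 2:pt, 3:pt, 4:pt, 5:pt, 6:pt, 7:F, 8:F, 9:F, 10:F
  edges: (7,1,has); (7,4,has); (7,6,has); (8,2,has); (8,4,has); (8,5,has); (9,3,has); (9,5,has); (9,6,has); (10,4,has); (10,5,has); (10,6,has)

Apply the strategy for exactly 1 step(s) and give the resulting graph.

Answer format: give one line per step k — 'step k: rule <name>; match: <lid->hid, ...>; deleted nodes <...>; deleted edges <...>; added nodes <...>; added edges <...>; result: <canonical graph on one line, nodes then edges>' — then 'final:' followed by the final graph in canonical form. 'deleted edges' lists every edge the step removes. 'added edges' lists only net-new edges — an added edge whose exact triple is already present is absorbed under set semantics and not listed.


step 1: rule r1; match: 0->9, 1->3, 2->7, 3->8; deleted nodes 9; deleted edges (9,3,has); (9,7,has); (9,8,has); added nodes 14, 15, 16, 17, 18, 19, 20; added edges (17,3,has); (17,14,has); (17,16,has); (18,7,has); (18,14,has); (18,15,has); (19,8,has); (19,15,has); (19,16,has); (20,14,has); (20,15,has); (20,16,has); result: nodes: 2:pt, 3:pt, 5:pt, 6:pt, 7:pt, 8:pt, 12:F, 13:F, 14:pt, 15:pt, 16:pt, 17:F, 18:F, 19:F, 20:F edges: (12,5,has); (12,6,has); (12,8,has); (12,8,hask); (13,2,has); (13,2,hask); (13,3,has); (13,8,has); (17,3,has); (17,14,has); (17,16,has); (18,7,has); (18,14,has); (18,15,has); (19,8,has); (19,15,has); (19,16,has); (20,14,has); (20,15,has); (20,16,has)
final:
nodes: 2:pt, 3:pt, 5:pt, 6:pt, 7:pt, 8:pt, 12:F, 13:F, 14:pt, 15:pt, 16:pt, 17:F, 18:F, 19:F, 20:F
edges: (12,5,has); (12,6,has); (12,8,has); (12,8,hask); (13,2,has); (13,2,hask); (13,3,has); (13,8,has); (17,3,has); (17,14,has); (17,16,has); (18,7,has); (18,14,has); (18,15,has); (19,8,has); (19,15,has); (19,16,has); (20,14,has); (20,15,has); (20,16,has)


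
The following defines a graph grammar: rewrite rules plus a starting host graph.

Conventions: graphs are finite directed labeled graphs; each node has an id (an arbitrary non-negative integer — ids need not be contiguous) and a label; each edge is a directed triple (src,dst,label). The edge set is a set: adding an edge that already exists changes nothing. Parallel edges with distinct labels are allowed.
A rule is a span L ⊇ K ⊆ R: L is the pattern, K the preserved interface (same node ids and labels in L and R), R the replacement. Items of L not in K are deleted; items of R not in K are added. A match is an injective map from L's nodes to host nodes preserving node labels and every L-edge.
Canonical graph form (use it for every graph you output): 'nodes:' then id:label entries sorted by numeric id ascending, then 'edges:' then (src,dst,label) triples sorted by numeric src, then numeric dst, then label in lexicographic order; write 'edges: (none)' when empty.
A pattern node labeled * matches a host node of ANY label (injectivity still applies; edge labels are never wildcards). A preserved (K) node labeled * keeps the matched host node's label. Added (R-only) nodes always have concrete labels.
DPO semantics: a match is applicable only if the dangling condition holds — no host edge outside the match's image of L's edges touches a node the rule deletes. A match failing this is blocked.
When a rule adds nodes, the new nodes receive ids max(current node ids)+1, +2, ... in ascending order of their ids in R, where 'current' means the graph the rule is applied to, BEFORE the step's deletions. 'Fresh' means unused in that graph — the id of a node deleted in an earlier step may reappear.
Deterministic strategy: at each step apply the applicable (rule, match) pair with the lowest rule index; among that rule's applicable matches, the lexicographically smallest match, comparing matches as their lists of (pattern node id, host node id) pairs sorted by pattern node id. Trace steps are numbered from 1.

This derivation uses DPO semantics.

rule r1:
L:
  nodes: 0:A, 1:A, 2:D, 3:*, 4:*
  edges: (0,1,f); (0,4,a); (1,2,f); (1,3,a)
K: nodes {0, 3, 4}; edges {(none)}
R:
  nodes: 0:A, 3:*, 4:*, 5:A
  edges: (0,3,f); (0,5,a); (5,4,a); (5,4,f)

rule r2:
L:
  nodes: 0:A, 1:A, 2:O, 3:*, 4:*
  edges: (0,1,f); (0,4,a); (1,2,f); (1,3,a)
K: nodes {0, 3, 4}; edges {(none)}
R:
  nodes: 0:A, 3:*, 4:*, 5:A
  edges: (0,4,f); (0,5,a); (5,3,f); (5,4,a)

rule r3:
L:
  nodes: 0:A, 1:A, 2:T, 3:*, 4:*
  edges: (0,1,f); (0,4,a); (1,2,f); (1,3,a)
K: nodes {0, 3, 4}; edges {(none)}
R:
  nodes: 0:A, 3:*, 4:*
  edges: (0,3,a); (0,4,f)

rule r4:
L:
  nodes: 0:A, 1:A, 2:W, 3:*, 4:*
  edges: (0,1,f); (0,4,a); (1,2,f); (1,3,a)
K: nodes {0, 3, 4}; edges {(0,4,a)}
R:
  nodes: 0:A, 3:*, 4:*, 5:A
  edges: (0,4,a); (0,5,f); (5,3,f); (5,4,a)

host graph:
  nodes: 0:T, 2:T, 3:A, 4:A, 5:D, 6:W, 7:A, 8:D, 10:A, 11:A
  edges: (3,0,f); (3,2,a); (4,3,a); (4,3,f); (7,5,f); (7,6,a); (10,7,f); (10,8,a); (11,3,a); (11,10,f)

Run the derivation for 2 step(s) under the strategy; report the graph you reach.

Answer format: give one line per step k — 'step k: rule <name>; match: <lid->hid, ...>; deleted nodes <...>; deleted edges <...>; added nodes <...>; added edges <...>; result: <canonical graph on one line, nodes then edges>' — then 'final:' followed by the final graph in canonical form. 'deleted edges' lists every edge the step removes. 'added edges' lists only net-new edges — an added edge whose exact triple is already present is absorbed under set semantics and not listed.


step 1: rule r1; match: 0->10, 1->7, 2->5, 3->6, 4->8; deleted nodes 5, 7; deleted edges (7,5,f); (7,6,a); (10,7,f); (10,8,a); added nodes 12; added edges (10,6,f); (10,12,a); (12,8,a); (12,8,f); result: nodes: 0:T, 2:T, 3:A, 4:A, 6:W, 8:D, 10:A, 11:A, 12:A edges: (3,0,f); (3,2,a); (4,3,a); (4,3,f); (10,6,f); (10,12,a); (11,3,a); (11,10,f); (12,8,a); (12,8,f)
step 2: rule r4; match: 0->11, 1->10, 2->6, 3->12, 4->3; deleted nodes 6, 10; deleted edges (10,6,f); (10,12,a); (11,10,f); added nodes 13; added edges (11,13,f); (13,3,a); (13,12,f); result: nodes: 0:T, 2:T, 3:A, 4:A, 8:D, 11:A, 12:A, 13:A edges: (3,0,f); (3,2,a); (4,3,a); (4,3,f); (11,3,a); (11,13,f); (12,8,a); (12,8,f); (13,3,a); (13,12,f)
final:
nodes: 0:T, 2:T, 3:A, 4:A, 8:D, 11:A, 12:A, 13:A
edges: (3,0,f); (3,2,a); (4,3,a); (4,3,f); (11,3,a); (11,13,f); (12,8,a); (12,8,f); (13,3,a); (13,12,f)


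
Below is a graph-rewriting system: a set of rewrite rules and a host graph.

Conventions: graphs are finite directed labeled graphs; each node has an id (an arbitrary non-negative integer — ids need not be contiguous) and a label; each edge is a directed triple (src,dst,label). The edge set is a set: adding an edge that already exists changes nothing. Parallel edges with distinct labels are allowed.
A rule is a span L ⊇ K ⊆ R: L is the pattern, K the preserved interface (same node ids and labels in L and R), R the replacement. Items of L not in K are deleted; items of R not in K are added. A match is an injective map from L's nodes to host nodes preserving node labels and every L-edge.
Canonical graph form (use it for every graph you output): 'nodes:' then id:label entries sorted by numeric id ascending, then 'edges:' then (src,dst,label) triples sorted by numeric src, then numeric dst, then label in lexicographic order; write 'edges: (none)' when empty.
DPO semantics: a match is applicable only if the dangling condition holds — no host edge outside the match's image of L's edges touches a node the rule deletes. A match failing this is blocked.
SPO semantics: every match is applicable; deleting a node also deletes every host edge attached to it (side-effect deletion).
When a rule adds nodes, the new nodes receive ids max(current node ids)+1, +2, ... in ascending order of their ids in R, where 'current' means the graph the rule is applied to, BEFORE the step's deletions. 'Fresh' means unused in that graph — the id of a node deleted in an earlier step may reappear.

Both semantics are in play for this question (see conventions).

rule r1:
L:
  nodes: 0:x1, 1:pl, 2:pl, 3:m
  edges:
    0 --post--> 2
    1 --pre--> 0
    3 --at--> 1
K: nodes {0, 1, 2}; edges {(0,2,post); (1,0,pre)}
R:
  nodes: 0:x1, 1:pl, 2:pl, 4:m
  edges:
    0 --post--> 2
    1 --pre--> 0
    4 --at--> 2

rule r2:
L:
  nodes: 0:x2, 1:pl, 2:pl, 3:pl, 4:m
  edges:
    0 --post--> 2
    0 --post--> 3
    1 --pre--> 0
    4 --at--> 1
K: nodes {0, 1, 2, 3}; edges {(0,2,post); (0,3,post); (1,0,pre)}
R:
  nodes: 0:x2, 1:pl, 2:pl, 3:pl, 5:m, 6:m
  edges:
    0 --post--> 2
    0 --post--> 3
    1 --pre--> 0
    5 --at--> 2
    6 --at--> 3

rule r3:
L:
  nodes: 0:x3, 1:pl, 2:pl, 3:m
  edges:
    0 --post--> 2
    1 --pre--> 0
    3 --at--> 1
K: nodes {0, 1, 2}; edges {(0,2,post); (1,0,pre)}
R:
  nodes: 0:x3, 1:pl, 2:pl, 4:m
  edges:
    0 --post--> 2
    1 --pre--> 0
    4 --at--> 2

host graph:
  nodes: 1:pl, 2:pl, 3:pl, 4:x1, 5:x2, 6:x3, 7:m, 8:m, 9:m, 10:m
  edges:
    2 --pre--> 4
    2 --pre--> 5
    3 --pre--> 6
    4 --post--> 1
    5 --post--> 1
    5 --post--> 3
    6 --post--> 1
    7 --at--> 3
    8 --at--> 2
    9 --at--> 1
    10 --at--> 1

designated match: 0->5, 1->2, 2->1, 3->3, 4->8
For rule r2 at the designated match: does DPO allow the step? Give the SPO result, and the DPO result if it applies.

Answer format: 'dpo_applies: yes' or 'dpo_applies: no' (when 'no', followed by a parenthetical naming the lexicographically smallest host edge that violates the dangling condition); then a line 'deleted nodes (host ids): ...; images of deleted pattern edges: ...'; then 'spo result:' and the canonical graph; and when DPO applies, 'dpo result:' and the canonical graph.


dpo_applies: yes
deleted nodes (host ids): 8; images of deleted pattern edges: (8,2,at)
spo result:
nodes: 1:pl, 2:pl, 3:pl, 4:x1, 5:x2, 6:x3, 7:m, 9:m, 10:m, 11:m, 12:m
edges: (2,4,pre); (2,5,pre); (3,6,pre); (4,1,post); (5,1,post); (5,3,post); (6,1,post); (7,3,at); (9,1,at); (10,1,at); (11,1,at); (12,3,at)
dpo result:
nodes: 1:pl, 2:pl, 3:pl, 4:x1, 5:x2, 6:x3, 7:m, 9:m, 10:m, 11:m, 12:m
edges: (2,4,pre); (2,5,pre); (3,6,pre); (4,1,post); (5,1,post); (5,3,post); (6,1,post); (7,3,at); (9,1,at); (10,1,at); (11,1,at); (12,3,at)


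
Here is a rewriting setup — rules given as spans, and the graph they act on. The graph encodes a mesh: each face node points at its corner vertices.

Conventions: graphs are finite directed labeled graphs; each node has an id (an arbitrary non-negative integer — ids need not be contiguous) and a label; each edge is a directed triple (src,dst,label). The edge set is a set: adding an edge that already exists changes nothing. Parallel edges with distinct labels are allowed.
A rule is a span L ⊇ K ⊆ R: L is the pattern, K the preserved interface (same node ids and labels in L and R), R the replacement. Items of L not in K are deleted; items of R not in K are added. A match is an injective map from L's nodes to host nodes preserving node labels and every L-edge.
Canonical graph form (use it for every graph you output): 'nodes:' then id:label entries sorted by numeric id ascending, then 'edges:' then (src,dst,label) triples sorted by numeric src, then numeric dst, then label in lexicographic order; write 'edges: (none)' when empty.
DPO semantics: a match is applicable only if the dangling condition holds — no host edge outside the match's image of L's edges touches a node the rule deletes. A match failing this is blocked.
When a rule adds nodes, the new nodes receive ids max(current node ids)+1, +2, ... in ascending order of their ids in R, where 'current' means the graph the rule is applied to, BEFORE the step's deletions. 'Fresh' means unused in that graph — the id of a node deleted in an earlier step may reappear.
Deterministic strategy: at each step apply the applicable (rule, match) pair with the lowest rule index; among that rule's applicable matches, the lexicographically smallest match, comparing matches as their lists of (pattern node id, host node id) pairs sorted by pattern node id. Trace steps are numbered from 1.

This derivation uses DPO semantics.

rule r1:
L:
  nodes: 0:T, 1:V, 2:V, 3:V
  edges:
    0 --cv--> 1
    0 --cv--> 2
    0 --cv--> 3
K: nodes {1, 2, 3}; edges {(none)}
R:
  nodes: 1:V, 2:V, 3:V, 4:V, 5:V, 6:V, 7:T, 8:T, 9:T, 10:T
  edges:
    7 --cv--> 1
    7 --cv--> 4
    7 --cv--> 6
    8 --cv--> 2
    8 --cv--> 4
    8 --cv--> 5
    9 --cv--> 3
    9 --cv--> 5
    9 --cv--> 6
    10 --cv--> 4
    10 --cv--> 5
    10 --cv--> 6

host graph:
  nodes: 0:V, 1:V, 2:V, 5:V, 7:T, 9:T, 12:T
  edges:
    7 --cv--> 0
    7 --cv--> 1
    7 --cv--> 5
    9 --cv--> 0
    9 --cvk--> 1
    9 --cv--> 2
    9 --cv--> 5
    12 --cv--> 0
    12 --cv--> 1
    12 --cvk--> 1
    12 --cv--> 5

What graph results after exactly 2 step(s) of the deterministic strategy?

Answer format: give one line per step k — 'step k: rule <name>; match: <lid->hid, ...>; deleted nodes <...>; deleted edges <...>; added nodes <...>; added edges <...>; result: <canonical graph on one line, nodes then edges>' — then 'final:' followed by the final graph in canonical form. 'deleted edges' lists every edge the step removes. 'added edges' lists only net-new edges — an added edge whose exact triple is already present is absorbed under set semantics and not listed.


step 1: rule r1; match: 0->7, 1->0, 2->1, 3->5; deleted nodes 7; deleted edges (7,0,cv); (7,1,cv); (7,5,cv); added nodes 13, 14, 15, 16, 17, 18, 19; added edges (16,0,cv); (16,13,cv); (16,15,cv); (17,1,cv); (17,13,cv); (17,14,cv); (18,5,cv); (18,14,cv); (18,15,cv); (19,13,cv); (19,14,cv); (19,15,cv); result: nodes: 0:V, 1:V, 2:V, 5:V, 9:T, 12:T, 13:V, 14:V, 15:V, 16:T, 17:T, 18:T, 19:T edges: (9,0,cv); (9,1,cvk); (9,2,cv); (9,5,cv); (12,0,cv); (12,1,cv); (12,1,cvk); (12,5,cv); (16,0,cv); (16,13,cv); (16,15,cv); (17,1,cv); (17,13,cv); (17,14,cv); (18,5,cv); (18,14,cv); (18,15,cv); (19,13,cv); (19,14,cv); (19,15,cv)
step 2: rule r1; match: 0->16, 1->0, 2->13, 3->15; deleted nodes 16; deleted edges (16,0,cv); (16,13,cv); (16,15,cv); added nodes 20, 21, 22, 23, 24, 25, 26; added edges (23,0,cv); (23,20,cv); (23,22,cv); (24,13,cv); (24,20,cv); (24,21,cv); (25,15,cv); (25,21,cv); (25,22,cv); (26,20,cv); (26,21,cv); (26,22,cv); result: nodes: 0:V, 1:V, 2:V, 5:V, 9:T, 12:T, 13:V, 14:V, 15:V, 17:T, 18:T, 19:T, 20:V, 21:V, 22:V, 23:T, 24:T, 25:T, 26:T edges: (9,0,cv); (9,1,cvk); (9,2,cv); (9,5,cv); (12,0,cv); (12,1,cv); (12,1,cvk); (12,5,cv); (17,1,cv); (17,13,cv); (17,14,cv); (18,5,cv); (18,14,cv); (18,15,cv); (19,13,cv); (19,14,cv); (19,15,cv); (23,0,cv); (23,20,cv); (23,22,cv); (24,13,cv); (24,20,cv); (24,21,cv); (25,15,cv); (25,21,cv); (25,22,cv); (26,20,cv); (26,21,cv); (26,22,cv)
final:
nodes: 0:V, 1:V, 2:V, 5:V, 9:T, 12:T, 13:V, 14:V, 15:V, 17:T, 18:T, 19:T, 20:V, 21:V, 22:V, 23:T, 24:T, 25:T, 26:T
edges: (9,0,cv); (9,1,cvk); (9,2,cv); (9,5,cv); (12,0,cv); (12,1,cv); (12,1,cvk); (12,5,cv); (17,1,cv); (17,13,cv); (17,14,cv); (18,5,cv); (18,14,cv); (18,15,cv); (19,13,cv); (19,14,cv); (19,15,cv); (23,0,cv); (23,20,cv); (23,22,cv); (24,13,cv); (24,20,cv); (24,21,cv); (25,15,cv); (25,21,cv); (25,22,cv); (26,20,cv); (26,21,cv); (26,22,cv)


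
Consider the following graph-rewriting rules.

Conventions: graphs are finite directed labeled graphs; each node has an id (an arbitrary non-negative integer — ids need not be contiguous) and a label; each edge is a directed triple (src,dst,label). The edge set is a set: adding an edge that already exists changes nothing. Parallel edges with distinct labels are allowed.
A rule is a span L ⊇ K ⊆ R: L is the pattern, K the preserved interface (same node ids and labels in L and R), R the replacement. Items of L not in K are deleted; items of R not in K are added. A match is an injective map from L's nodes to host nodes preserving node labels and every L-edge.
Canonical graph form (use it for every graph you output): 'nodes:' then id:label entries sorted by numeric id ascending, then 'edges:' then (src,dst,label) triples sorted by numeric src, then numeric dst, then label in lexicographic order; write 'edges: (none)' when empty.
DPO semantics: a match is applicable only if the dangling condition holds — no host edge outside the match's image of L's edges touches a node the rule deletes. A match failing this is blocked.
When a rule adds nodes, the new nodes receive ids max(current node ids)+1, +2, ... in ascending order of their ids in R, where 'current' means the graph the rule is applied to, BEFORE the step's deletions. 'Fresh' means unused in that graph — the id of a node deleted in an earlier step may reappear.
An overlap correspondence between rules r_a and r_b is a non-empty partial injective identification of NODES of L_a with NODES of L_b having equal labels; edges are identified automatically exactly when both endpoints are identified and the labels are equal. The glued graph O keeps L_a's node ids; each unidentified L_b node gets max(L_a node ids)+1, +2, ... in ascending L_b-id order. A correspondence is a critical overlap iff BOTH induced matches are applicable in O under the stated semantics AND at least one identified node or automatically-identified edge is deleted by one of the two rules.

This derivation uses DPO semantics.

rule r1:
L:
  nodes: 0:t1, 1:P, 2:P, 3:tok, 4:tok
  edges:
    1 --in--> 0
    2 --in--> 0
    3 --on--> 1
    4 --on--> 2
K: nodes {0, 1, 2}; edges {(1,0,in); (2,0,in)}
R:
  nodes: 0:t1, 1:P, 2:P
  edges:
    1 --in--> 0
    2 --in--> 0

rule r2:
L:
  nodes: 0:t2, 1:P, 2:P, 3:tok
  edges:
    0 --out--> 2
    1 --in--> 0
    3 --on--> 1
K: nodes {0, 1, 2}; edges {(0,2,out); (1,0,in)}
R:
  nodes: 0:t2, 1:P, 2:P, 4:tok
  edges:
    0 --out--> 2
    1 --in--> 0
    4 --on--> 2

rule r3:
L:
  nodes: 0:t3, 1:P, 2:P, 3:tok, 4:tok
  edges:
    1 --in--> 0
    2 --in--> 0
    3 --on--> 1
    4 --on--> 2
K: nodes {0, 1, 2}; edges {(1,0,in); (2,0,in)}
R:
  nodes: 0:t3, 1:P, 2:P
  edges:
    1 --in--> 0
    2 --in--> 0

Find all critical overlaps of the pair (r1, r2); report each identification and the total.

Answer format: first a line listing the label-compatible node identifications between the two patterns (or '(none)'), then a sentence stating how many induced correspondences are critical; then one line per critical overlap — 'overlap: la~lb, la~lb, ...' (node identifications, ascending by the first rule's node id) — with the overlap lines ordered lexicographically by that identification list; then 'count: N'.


label-compatible node identifications between L(r1) and L(r2): 1~1, 1~2, 2~1, 2~2, 3~3, 4~3
4 of the induced correspondences are critical overlaps of r1 and r2.
overlap: 1~1, 2~2, 3~3
overlap: 1~1, 3~3
overlap: 1~2, 2~1, 4~3
overlap: 2~1, 4~3
count: 4
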